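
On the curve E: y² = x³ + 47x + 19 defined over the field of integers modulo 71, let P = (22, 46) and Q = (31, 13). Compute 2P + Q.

(61, 18)

First 2P:
Repeated addition: build up to 2P.
2P: tangent at (22, 46): λ = (3·22² + 47)/(2·46) ≡ 8/21. 21⁻¹ ≡ 44 (mod 71), so λ ≡ 8·44 ≡ 68.
  x = λ² - 22 - 22 = 4624 - 44 ≡ 36; y = λ·(22 - 36) - 46 ≡ 67. → (36, 67)
2P = (36, 67).
Finally 2P + Q:
(36, 67) + (31, 13). λ = (13 - 67)/(31 - 36) ≡ 17/66 mod 71. 66⁻¹ ≡ 14 (mod 71) since 66·14 = 924 ≡ 1, so λ ≡ 25.
  x = λ² - 36 - 31 = 625 - 67 ≡ 61; y = λ·(36 - 61) - 67 ≡ 18. → (61, 18)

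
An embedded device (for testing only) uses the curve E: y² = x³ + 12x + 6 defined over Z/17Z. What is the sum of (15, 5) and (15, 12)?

The two points share x = 15 and their y-coordinates satisfy 5 + 12 ≡ 0 (mod 17), so they are inverses. Their sum is the point at infinity.

O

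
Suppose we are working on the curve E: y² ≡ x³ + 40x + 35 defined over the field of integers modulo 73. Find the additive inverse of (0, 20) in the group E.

(0, 53)

-(0, 20) = (0, -20 mod 73) = (0, 53).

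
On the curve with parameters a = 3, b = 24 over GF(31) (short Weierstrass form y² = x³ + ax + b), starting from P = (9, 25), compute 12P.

(7, 4)

Repeated addition: build up to 12P.
2P: tangent at (9, 25): λ = (3·9² + 3)/(2·25) ≡ 29/19. 19⁻¹ ≡ 18 (mod 31), so λ ≡ 29·18 ≡ 26.
  x = λ² - 9 - 9 = 676 - 18 ≡ 7; y = λ·(9 - 7) - 25 ≡ 27. → (7, 27)
3P: (7, 27) + (9, 25). λ = (25 - 27)/(9 - 7) ≡ 29/2 mod 31. 2⁻¹ ≡ 16 (mod 31), so λ ≡ 30.
  x = λ² - 7 - 9 = 900 - 16 ≡ 16; y = λ·(7 - 16) - 27 ≡ 13. → (16, 13)
4P: (16, 13) + (9, 25). λ = (25 - 13)/(9 - 16) ≡ 12/24 mod 31. 24⁻¹ ≡ 22 (mod 31), so λ ≡ 16.
  x = λ² - 16 - 9 = 256 - 25 ≡ 14; y = λ·(16 - 14) - 13 ≡ 19. → (14, 19)
5P: (14, 19) + (9, 25). λ = (25 - 19)/(9 - 14) ≡ 6/26 mod 31. 26⁻¹ ≡ 6 (mod 31) since 26·6 = 156 ≡ 1, so λ ≡ 5.
  x = λ² - 14 - 9 = 25 - 23 ≡ 2; y = λ·(14 - 2) - 19 ≡ 10. → (2, 10)
6P: (2, 10) + (9, 25). λ = (25 - 10)/(9 - 2) ≡ 15/7 mod 31. 7⁻¹ ≡ 9 (mod 31), so λ ≡ 11.
  x = λ² - 2 - 9 = 121 - 11 ≡ 17; y = λ·(2 - 17) - 10 ≡ 11. → (17, 11)
7P: (17, 11) + (9, 25). λ = (25 - 11)/(9 - 17) ≡ 14/23 mod 31. 23⁻¹ ≡ 27 (mod 31) since 23·27 = 621 ≡ 1, so λ ≡ 6.
  x = λ² - 17 - 9 = 36 - 26 ≡ 10; y = λ·(17 - 10) - 11 ≡ 0. → (10, 0)
8P: (10, 0) + (9, 25). λ = (25 - 0)/(9 - 10) ≡ 25/30 mod 31. 30⁻¹ ≡ 30 (mod 31), so λ ≡ 6.
  x = λ² - 10 - 9 = 36 - 19 ≡ 17; y = λ·(10 - 17) - 0 ≡ 20. → (17, 20)
9P: (17, 20) + (9, 25). λ = (25 - 20)/(9 - 17) ≡ 5/23 mod 31. 23⁻¹ ≡ 27 (mod 31) since 23·27 = 621 ≡ 1, so λ ≡ 11.
  x = λ² - 17 - 9 = 121 - 26 ≡ 2; y = λ·(17 - 2) - 20 ≡ 21. → (2, 21)
10P: (2, 21) + (9, 25). λ = (25 - 21)/(9 - 2) ≡ 4/7 mod 31. 7⁻¹ ≡ 9 (mod 31), so λ ≡ 5.
  x = λ² - 2 - 9 = 25 - 11 ≡ 14; y = λ·(2 - 14) - 21 ≡ 12. → (14, 12)
11P: (14, 12) + (9, 25). λ = (25 - 12)/(9 - 14) ≡ 13/26 mod 31. 26⁻¹ ≡ 6 (mod 31), so λ ≡ 16.
  x = λ² - 14 - 9 = 256 - 23 ≡ 16; y = λ·(14 - 16) - 12 ≡ 18. → (16, 18)
12P: (16, 18) + (9, 25). λ = (25 - 18)/(9 - 16) ≡ 7/24 mod 31. 24⁻¹ ≡ 22 (mod 31), so λ ≡ 30.
  x = λ² - 16 - 9 = 900 - 25 ≡ 7; y = λ·(16 - 7) - 18 ≡ 4. → (7, 4)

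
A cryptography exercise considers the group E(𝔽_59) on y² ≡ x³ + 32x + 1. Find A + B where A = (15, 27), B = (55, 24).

(24, 43)

(15, 27) + (55, 24). λ = (24 - 27)/(55 - 15) ≡ 56/40 mod 59. 40⁻¹ ≡ 31 (mod 59), so λ ≡ 25.
  x = λ² - 15 - 55 = 625 - 70 ≡ 24; y = λ·(15 - 24) - 27 ≡ 43. → (24, 43)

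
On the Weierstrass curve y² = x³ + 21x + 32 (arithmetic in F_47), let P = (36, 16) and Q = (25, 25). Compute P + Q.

(36, 31)

(36, 16) + (25, 25). λ = (25 - 16)/(25 - 36) ≡ 9/36 mod 47. 36⁻¹ ≡ 17 (mod 47) since 36·17 = 612 ≡ 1, so λ ≡ 12.
  x = λ² - 36 - 25 = 144 - 61 ≡ 36; y = λ·(36 - 36) - 16 ≡ 31. → (36, 31)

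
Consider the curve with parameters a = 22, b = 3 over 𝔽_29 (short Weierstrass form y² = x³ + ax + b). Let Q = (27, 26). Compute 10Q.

Double-and-add on 10 = (1010)₂. Start with Q = (27, 26) for the leading 1-bit.
double: tangent at (27, 26): λ = (3·27² + 22)/(2·26) ≡ 5/23. 23⁻¹ ≡ 24 (mod 29), so λ ≡ 5·24 ≡ 4.
  x = λ² - 27 - 27 = 16 - 54 ≡ 20; y = λ·(27 - 20) - 26 ≡ 2. → (20, 2)
double: tangent at (20, 2): λ = (3·20² + 22)/(2·2) ≡ 4/4. 4⁻¹ ≡ 22 (mod 29) since 4·22 = 88 ≡ 1, so λ ≡ 4·22 ≡ 1.
  x = λ² - 20 - 20 = 1 - 40 ≡ 19; y = λ·(20 - 19) - 2 ≡ 28. → (19, 28)
add Q: (19, 28) + (27, 26). λ = (26 - 28)/(27 - 19) ≡ 27/8 mod 29. 8⁻¹ ≡ 11 (mod 29) since 8·11 = 88 ≡ 1, so λ ≡ 7.
  x = λ² - 19 - 27 = 49 - 46 ≡ 3; y = λ·(19 - 3) - 28 ≡ 26. → (3, 26)
double: tangent at (3, 26): λ = (3·3² + 22)/(2·26) ≡ 20/23. 23⁻¹ ≡ 24 (mod 29) since 23·24 = 552 ≡ 1, so λ ≡ 20·24 ≡ 16.
  x = λ² - 3 - 3 = 256 - 6 ≡ 18; y = λ·(3 - 18) - 26 ≡ 24. → (18, 24)

(18, 24)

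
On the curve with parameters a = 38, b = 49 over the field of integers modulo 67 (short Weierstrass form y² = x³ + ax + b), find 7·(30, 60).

Write G = (30, 60).
Repeated addition: build up to 7G.
2G: tangent at (30, 60): λ = (3·30² + 38)/(2·60) ≡ 58/53. 53⁻¹ ≡ 43 (mod 67) since 53·43 = 2279 ≡ 1, so λ ≡ 58·43 ≡ 15.
  x = λ² - 30 - 30 = 225 - 60 ≡ 31; y = λ·(30 - 31) - 60 ≡ 59. → (31, 59)
3G: (31, 59) + (30, 60). λ = (60 - 59)/(30 - 31) ≡ 1/66 mod 67. 66⁻¹ ≡ 66 (mod 67), so λ ≡ 66.
  x = λ² - 31 - 30 = 4356 - 61 ≡ 7; y = λ·(31 - 7) - 59 ≡ 51. → (7, 51)
4G: (7, 51) + (30, 60). λ = (60 - 51)/(30 - 7) ≡ 9/23 mod 67. 23⁻¹ ≡ 35 (mod 67), so λ ≡ 47.
  x = λ² - 7 - 30 = 2209 - 37 ≡ 28; y = λ·(7 - 28) - 51 ≡ 34. → (28, 34)
5G: (28, 34) + (30, 60). λ = (60 - 34)/(30 - 28) ≡ 26/2 mod 67. 2⁻¹ ≡ 34 (mod 67), so λ ≡ 13.
  x = λ² - 28 - 30 = 169 - 58 ≡ 44; y = λ·(28 - 44) - 34 ≡ 26. → (44, 26)
6G: (44, 26) + (30, 60). λ = (60 - 26)/(30 - 44) ≡ 34/53 mod 67. 53⁻¹ ≡ 43 (mod 67), so λ ≡ 55.
  x = λ² - 44 - 30 = 3025 - 74 ≡ 3; y = λ·(44 - 3) - 26 ≡ 18. → (3, 18)
7G: (3, 18) + (30, 60). λ = (60 - 18)/(30 - 3) ≡ 42/27 mod 67. 27⁻¹ ≡ 5 (mod 67), so λ ≡ 9.
  x = λ² - 3 - 30 = 81 - 33 ≡ 48; y = λ·(3 - 48) - 18 ≡ 46. → (48, 46)

(48, 46)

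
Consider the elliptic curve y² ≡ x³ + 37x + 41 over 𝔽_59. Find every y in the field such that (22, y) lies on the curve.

x³ + 37x + 41 = 11503 ≡ 57 (mod 59).
Square roots of 57 mod 59: 23 and 36 (since 23² = 529 ≡ 57).

23, 36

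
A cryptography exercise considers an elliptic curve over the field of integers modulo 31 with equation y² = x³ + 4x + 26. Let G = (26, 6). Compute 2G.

(26, 25)

tangent at (26, 6): λ = (3·26² + 4)/(2·6) ≡ 17/12. 12⁻¹ ≡ 13 (mod 31), so λ ≡ 17·13 ≡ 4.
  x = λ² - 26 - 26 = 16 - 52 ≡ 26; y = λ·(26 - 26) - 6 ≡ 25. → (26, 25)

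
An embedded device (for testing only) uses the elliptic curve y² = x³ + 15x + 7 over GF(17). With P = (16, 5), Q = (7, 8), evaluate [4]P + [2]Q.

First 4P:
Repeated addition: build up to 4P.
2P: tangent at (16, 5): λ = (3·16² + 15)/(2·5) ≡ 1/10. 10⁻¹ ≡ 12 (mod 17) since 10·12 = 120 ≡ 1, so λ ≡ 1·12 ≡ 12.
  x = λ² - 16 - 16 = 144 - 32 ≡ 10; y = λ·(16 - 10) - 5 ≡ 16. → (10, 16)
3P: (10, 16) + (16, 5). λ = (5 - 16)/(16 - 10) ≡ 6/6 mod 17. 6⁻¹ ≡ 3 (mod 17) since 6·3 = 18 ≡ 1, so λ ≡ 1.
  x = λ² - 10 - 16 = 1 - 26 ≡ 9; y = λ·(10 - 9) - 16 ≡ 2. → (9, 2)
4P: (9, 2) + (16, 5). λ = (5 - 2)/(16 - 9) ≡ 3/7 mod 17. 7⁻¹ ≡ 5 (mod 17), so λ ≡ 15.
  x = λ² - 9 - 16 = 225 - 25 ≡ 13; y = λ·(9 - 13) - 2 ≡ 6. → (13, 6)
4P = (13, 6).
Next 2Q:
Repeated addition: build up to 2Q.
2Q: tangent at (7, 8): λ = (3·7² + 15)/(2·8) ≡ 9/16. 16⁻¹ ≡ 16 (mod 17), so λ ≡ 9·16 ≡ 8.
  x = λ² - 7 - 7 = 64 - 14 ≡ 16; y = λ·(7 - 16) - 8 ≡ 5. → (16, 5)
2Q = (16, 5).
Finally 4P + 2Q:
(13, 6) + (16, 5). λ = (5 - 6)/(16 - 13) ≡ 16/3 mod 17. 3⁻¹ ≡ 6 (mod 17), so λ ≡ 11.
  x = λ² - 13 - 16 = 121 - 29 ≡ 7; y = λ·(13 - 7) - 6 ≡ 9. → (7, 9)

(7, 9)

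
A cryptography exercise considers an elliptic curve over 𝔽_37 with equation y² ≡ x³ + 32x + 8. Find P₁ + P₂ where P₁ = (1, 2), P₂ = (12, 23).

(1, 2) + (12, 23). λ = (23 - 2)/(12 - 1) ≡ 21/11 mod 37. 11⁻¹ ≡ 27 (mod 37), so λ ≡ 12.
  x = λ² - 1 - 12 = 144 - 13 ≡ 20; y = λ·(1 - 20) - 2 ≡ 29. → (20, 29)

(20, 29)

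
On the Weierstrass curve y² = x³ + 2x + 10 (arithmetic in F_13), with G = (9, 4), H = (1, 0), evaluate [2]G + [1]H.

(7, 4)

First 2G:
Repeated addition: build up to 2G.
2G: tangent at (9, 4): λ = (3·9² + 2)/(2·4) ≡ 11/8. 8⁻¹ ≡ 5 (mod 13), so λ ≡ 11·5 ≡ 3.
  x = λ² - 9 - 9 = 9 - 18 ≡ 4; y = λ·(9 - 4) - 4 ≡ 11. → (4, 11)
2G = (4, 11).
Finally 2G + H:
(4, 11) + (1, 0). λ = (0 - 11)/(1 - 4) ≡ 2/10 mod 13. 10⁻¹ ≡ 4 (mod 13) since 10·4 = 40 ≡ 1, so λ ≡ 8.
  x = λ² - 4 - 1 = 64 - 5 ≡ 7; y = λ·(4 - 7) - 11 ≡ 4. → (7, 4)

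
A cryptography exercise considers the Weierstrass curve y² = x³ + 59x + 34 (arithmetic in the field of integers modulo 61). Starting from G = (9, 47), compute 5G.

Repeated addition: build up to 5G.
2G: tangent at (9, 47): λ = (3·9² + 59)/(2·47) ≡ 58/33. 33⁻¹ ≡ 37 (mod 61), so λ ≡ 58·37 ≡ 11.
  x = λ² - 9 - 9 = 121 - 18 ≡ 42; y = λ·(9 - 42) - 47 ≡ 17. → (42, 17)
3G: (42, 17) + (9, 47). λ = (47 - 17)/(9 - 42) ≡ 30/28 mod 61. 28⁻¹ ≡ 24 (mod 61) since 28·24 = 672 ≡ 1, so λ ≡ 49.
  x = λ² - 42 - 9 = 2401 - 51 ≡ 32; y = λ·(42 - 32) - 17 ≡ 46. → (32, 46)
4G: (32, 46) + (9, 47). λ = (47 - 46)/(9 - 32) ≡ 1/38 mod 61. 38⁻¹ ≡ 53 (mod 61) since 38·53 = 2014 ≡ 1, so λ ≡ 53.
  x = λ² - 32 - 9 = 2809 - 41 ≡ 23; y = λ·(32 - 23) - 46 ≡ 4. → (23, 4)
5G: (23, 4) + (9, 47). λ = (47 - 4)/(9 - 23) ≡ 43/47 mod 61. 47⁻¹ ≡ 13 (mod 61), so λ ≡ 10.
  x = λ² - 23 - 9 = 100 - 32 ≡ 7; y = λ·(23 - 7) - 4 ≡ 34. → (7, 34)

(7, 34)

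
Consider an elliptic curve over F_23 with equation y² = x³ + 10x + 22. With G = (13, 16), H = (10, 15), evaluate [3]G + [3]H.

O

First 3G:
Repeated addition: build up to 3G.
2G: tangent at (13, 16): λ = (3·13² + 10)/(2·16) ≡ 11/9. 9⁻¹ ≡ 18 (mod 23) since 9·18 = 162 ≡ 1, so λ ≡ 11·18 ≡ 14.
  x = λ² - 13 - 13 = 196 - 26 ≡ 9; y = λ·(13 - 9) - 16 ≡ 17. → (9, 17)
3G: (9, 17) + (13, 16). λ = (16 - 17)/(13 - 9) ≡ 22/4 mod 23. 4⁻¹ ≡ 6 (mod 23) since 4·6 = 24 ≡ 1, so λ ≡ 17.
  x = λ² - 9 - 13 = 289 - 22 ≡ 14; y = λ·(9 - 14) - 17 ≡ 13. → (14, 13)
3G = (14, 13).
Next 3H:
Repeated addition: build up to 3H.
2H: tangent at (10, 15): λ = (3·10² + 10)/(2·15) ≡ 11/7. 7⁻¹ ≡ 10 (mod 23), so λ ≡ 11·10 ≡ 18.
  x = λ² - 10 - 10 = 324 - 20 ≡ 5; y = λ·(10 - 5) - 15 ≡ 6. → (5, 6)
3H: (5, 6) + (10, 15). λ = (15 - 6)/(10 - 5) ≡ 9/5 mod 23. 5⁻¹ ≡ 14 (mod 23), so λ ≡ 11.
  x = λ² - 5 - 10 = 121 - 15 ≡ 14; y = λ·(5 - 14) - 6 ≡ 10. → (14, 10)
3H = (14, 10).
Finally 3G + 3H:
(14, 13) + (14, 10): same x and y₁ ≡ -y₂, so the sum is 𝒪.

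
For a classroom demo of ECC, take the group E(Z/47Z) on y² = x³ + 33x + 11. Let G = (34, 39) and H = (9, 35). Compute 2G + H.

(6, 7)

First 2G:
Repeated addition: build up to 2G.
2G: tangent at (34, 39): λ = (3·34² + 33)/(2·39) ≡ 23/31. 31⁻¹ ≡ 44 (mod 47) since 31·44 = 1364 ≡ 1, so λ ≡ 23·44 ≡ 25.
  x = λ² - 34 - 34 = 625 - 68 ≡ 40; y = λ·(34 - 40) - 39 ≡ 46. → (40, 46)
2G = (40, 46).
Finally 2G + H:
(40, 46) + (9, 35). λ = (35 - 46)/(9 - 40) ≡ 36/16 mod 47. 16⁻¹ ≡ 3 (mod 47), so λ ≡ 14.
  x = λ² - 40 - 9 = 196 - 49 ≡ 6; y = λ·(40 - 6) - 46 ≡ 7. → (6, 7)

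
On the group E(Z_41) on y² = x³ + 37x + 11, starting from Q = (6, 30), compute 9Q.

Double-and-add on 9 = (1001)₂. Start with Q = (6, 30) for the leading 1-bit.
double: tangent at (6, 30): λ = (3·6² + 37)/(2·30) ≡ 22/19. 19⁻¹ ≡ 13 (mod 41), so λ ≡ 22·13 ≡ 40.
  x = λ² - 6 - 6 = 1600 - 12 ≡ 30; y = λ·(6 - 30) - 30 ≡ 35. → (30, 35)
double: tangent at (30, 35): λ = (3·30² + 37)/(2·35) ≡ 31/29. 29⁻¹ ≡ 17 (mod 41) since 29·17 = 493 ≡ 1, so λ ≡ 31·17 ≡ 35.
  x = λ² - 30 - 30 = 1225 - 60 ≡ 17; y = λ·(30 - 17) - 35 ≡ 10. → (17, 10)
double: tangent at (17, 10): λ = (3·17² + 37)/(2·10) ≡ 2/20. 20⁻¹ ≡ 39 (mod 41) since 20·39 = 780 ≡ 1, so λ ≡ 2·39 ≡ 37.
  x = λ² - 17 - 17 = 1369 - 34 ≡ 23; y = λ·(17 - 23) - 10 ≡ 14. → (23, 14)
add Q: (23, 14) + (6, 30). λ = (30 - 14)/(6 - 23) ≡ 16/24 mod 41. 24⁻¹ ≡ 12 (mod 41), so λ ≡ 28.
  x = λ² - 23 - 6 = 784 - 29 ≡ 17; y = λ·(23 - 17) - 14 ≡ 31. → (17, 31)

(17, 31)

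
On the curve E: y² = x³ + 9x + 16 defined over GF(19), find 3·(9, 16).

(12, 3)

Write P = (9, 16).
Repeated addition: build up to 3P.
2P: tangent at (9, 16): λ = (3·9² + 9)/(2·16) ≡ 5/13. 13⁻¹ ≡ 3 (mod 19) since 13·3 = 39 ≡ 1, so λ ≡ 5·3 ≡ 15.
  x = λ² - 9 - 9 = 225 - 18 ≡ 17; y = λ·(9 - 17) - 16 ≡ 16. → (17, 16)
3P: (17, 16) + (9, 16). λ = (16 - 16)/(9 - 17) ≡ 0/11 mod 19. 11⁻¹ ≡ 7 (mod 19), so λ ≡ 0.
  x = λ² - 17 - 9 = 0 - 26 ≡ 12; y = λ·(17 - 12) - 16 ≡ 3. → (12, 3)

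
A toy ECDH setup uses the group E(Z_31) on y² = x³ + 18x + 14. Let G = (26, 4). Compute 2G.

(10, 27)

tangent at (26, 4): λ = (3·26² + 18)/(2·4) ≡ 0/8. 8⁻¹ ≡ 4 (mod 31), so λ ≡ 0·4 ≡ 0.
  x = λ² - 26 - 26 = 0 - 52 ≡ 10; y = λ·(26 - 10) - 4 ≡ 27. → (10, 27)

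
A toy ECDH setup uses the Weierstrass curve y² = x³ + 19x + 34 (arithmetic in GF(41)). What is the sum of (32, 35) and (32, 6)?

The two points share x = 32 and their y-coordinates satisfy 35 + 6 ≡ 0 (mod 41), so they are inverses. Their sum is the point at infinity.

O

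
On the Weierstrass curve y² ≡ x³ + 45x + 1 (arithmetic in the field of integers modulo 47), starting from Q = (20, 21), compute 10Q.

Repeated addition: build up to 10Q.
2Q: tangent at (20, 21): λ = (3·20² + 45)/(2·21) ≡ 23/42. 42⁻¹ ≡ 28 (mod 47), so λ ≡ 23·28 ≡ 33.
  x = λ² - 20 - 20 = 1089 - 40 ≡ 15; y = λ·(20 - 15) - 21 ≡ 3. → (15, 3)
3Q: (15, 3) + (20, 21). λ = (21 - 3)/(20 - 15) ≡ 18/5 mod 47. 5⁻¹ ≡ 19 (mod 47), so λ ≡ 13.
  x = λ² - 15 - 20 = 169 - 35 ≡ 40; y = λ·(15 - 40) - 3 ≡ 1. → (40, 1)
4Q: (40, 1) + (20, 21). λ = (21 - 1)/(20 - 40) ≡ 20/27 mod 47. 27⁻¹ ≡ 7 (mod 47), so λ ≡ 46.
  x = λ² - 40 - 20 = 2116 - 60 ≡ 35; y = λ·(40 - 35) - 1 ≡ 41. → (35, 41)
5Q: (35, 41) + (20, 21). λ = (21 - 41)/(20 - 35) ≡ 27/32 mod 47. 32⁻¹ ≡ 25 (mod 47), so λ ≡ 17.
  x = λ² - 35 - 20 = 289 - 55 ≡ 46; y = λ·(35 - 46) - 41 ≡ 7. → (46, 7)
6Q: (46, 7) + (20, 21). λ = (21 - 7)/(20 - 46) ≡ 14/21 mod 47. 21⁻¹ ≡ 9 (mod 47), so λ ≡ 32.
  x = λ² - 46 - 20 = 1024 - 66 ≡ 18; y = λ·(46 - 18) - 7 ≡ 43. → (18, 43)
7Q: (18, 43) + (20, 21). λ = (21 - 43)/(20 - 18) ≡ 25/2 mod 47. 2⁻¹ ≡ 24 (mod 47), so λ ≡ 36.
  x = λ² - 18 - 20 = 1296 - 38 ≡ 36; y = λ·(18 - 36) - 43 ≡ 14. → (36, 14)
8Q: (36, 14) + (20, 21). λ = (21 - 14)/(20 - 36) ≡ 7/31 mod 47. 31⁻¹ ≡ 44 (mod 47) since 31·44 = 1364 ≡ 1, so λ ≡ 26.
  x = λ² - 36 - 20 = 676 - 56 ≡ 9; y = λ·(36 - 9) - 14 ≡ 30. → (9, 30)
9Q: (9, 30) + (20, 21). λ = (21 - 30)/(20 - 9) ≡ 38/11 mod 47. 11⁻¹ ≡ 30 (mod 47), so λ ≡ 12.
  x = λ² - 9 - 20 = 144 - 29 ≡ 21; y = λ·(9 - 21) - 30 ≡ 14. → (21, 14)
10Q: (21, 14) + (20, 21). λ = (21 - 14)/(20 - 21) ≡ 7/46 mod 47. 46⁻¹ ≡ 46 (mod 47) since 46·46 = 2116 ≡ 1, so λ ≡ 40.
  x = λ² - 21 - 20 = 1600 - 41 ≡ 8; y = λ·(21 - 8) - 14 ≡ 36. → (8, 36)

(8, 36)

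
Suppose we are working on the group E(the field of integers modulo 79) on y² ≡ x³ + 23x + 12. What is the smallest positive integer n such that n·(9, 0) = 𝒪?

2

2P: (9, 0) + (9, 0): same x and y₁ ≡ -y₂, so the sum is 𝒪.
2P = 𝒪, so the order is 2.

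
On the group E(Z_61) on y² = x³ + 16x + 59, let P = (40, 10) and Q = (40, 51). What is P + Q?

O

The two points share x = 40 and their y-coordinates satisfy 10 + 51 ≡ 0 (mod 61), so they are inverses. Their sum is ∞.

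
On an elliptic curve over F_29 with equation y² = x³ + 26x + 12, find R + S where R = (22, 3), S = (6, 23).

(8, 23)

(22, 3) + (6, 23). λ = (23 - 3)/(6 - 22) ≡ 20/13 mod 29. 13⁻¹ ≡ 9 (mod 29), so λ ≡ 6.
  x = λ² - 22 - 6 = 36 - 28 ≡ 8; y = λ·(22 - 8) - 3 ≡ 23. → (8, 23)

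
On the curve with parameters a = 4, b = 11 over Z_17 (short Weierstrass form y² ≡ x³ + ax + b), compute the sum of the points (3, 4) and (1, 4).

(13, 13)

(3, 4) + (1, 4). λ = (4 - 4)/(1 - 3) ≡ 0/15 mod 17. 15⁻¹ ≡ 8 (mod 17), so λ ≡ 0.
  x = λ² - 3 - 1 = 0 - 4 ≡ 13; y = λ·(3 - 13) - 4 ≡ 13. → (13, 13)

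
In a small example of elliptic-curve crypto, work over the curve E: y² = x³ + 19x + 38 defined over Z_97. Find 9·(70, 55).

(35, 5)

Write Q = (70, 55).
Repeated addition: build up to 9Q.
2Q: tangent at (70, 55): λ = (3·70² + 19)/(2·55) ≡ 72/13. 13⁻¹ ≡ 15 (mod 97), so λ ≡ 72·15 ≡ 13.
  x = λ² - 70 - 70 = 169 - 140 ≡ 29; y = λ·(70 - 29) - 55 ≡ 90. → (29, 90)
3Q: (29, 90) + (70, 55). λ = (55 - 90)/(70 - 29) ≡ 62/41 mod 97. 41⁻¹ ≡ 71 (mod 97), so λ ≡ 37.
  x = λ² - 29 - 70 = 1369 - 99 ≡ 9; y = λ·(29 - 9) - 90 ≡ 68. → (9, 68)
4Q: (9, 68) + (70, 55). λ = (55 - 68)/(70 - 9) ≡ 84/61 mod 97. 61⁻¹ ≡ 35 (mod 97), so λ ≡ 30.
  x = λ² - 9 - 70 = 900 - 79 ≡ 45; y = λ·(9 - 45) - 68 ≡ 16. → (45, 16)
5Q: (45, 16) + (70, 55). λ = (55 - 16)/(70 - 45) ≡ 39/25 mod 97. 25⁻¹ ≡ 66 (mod 97) since 25·66 = 1650 ≡ 1, so λ ≡ 52.
  x = λ² - 45 - 70 = 2704 - 115 ≡ 67; y = λ·(45 - 67) - 16 ≡ 4. → (67, 4)
6Q: (67, 4) + (70, 55). λ = (55 - 4)/(70 - 67) ≡ 51/3 mod 97. 3⁻¹ ≡ 65 (mod 97) since 3·65 = 195 ≡ 1, so λ ≡ 17.
  x = λ² - 67 - 70 = 289 - 137 ≡ 55; y = λ·(67 - 55) - 4 ≡ 6. → (55, 6)
7Q: (55, 6) + (70, 55). λ = (55 - 6)/(70 - 55) ≡ 49/15 mod 97. 15⁻¹ ≡ 13 (mod 97) since 15·13 = 195 ≡ 1, so λ ≡ 55.
  x = λ² - 55 - 70 = 3025 - 125 ≡ 87; y = λ·(55 - 87) - 6 ≡ 77. → (87, 77)
8Q: (87, 77) + (70, 55). λ = (55 - 77)/(70 - 87) ≡ 75/80 mod 97. 80⁻¹ ≡ 57 (mod 97), so λ ≡ 7.
  x = λ² - 87 - 70 = 49 - 157 ≡ 86; y = λ·(87 - 86) - 77 ≡ 27. → (86, 27)
9Q: (86, 27) + (70, 55). λ = (55 - 27)/(70 - 86) ≡ 28/81 mod 97. 81⁻¹ ≡ 6 (mod 97), so λ ≡ 71.
  x = λ² - 86 - 70 = 5041 - 156 ≡ 35; y = λ·(86 - 35) - 27 ≡ 5. → (35, 5)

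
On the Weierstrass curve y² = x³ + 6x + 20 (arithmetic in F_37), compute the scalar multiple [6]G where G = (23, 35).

(19, 0)

Repeated addition: build up to 6G.
2G: tangent at (23, 35): λ = (3·23² + 6)/(2·35) ≡ 2/33. 33⁻¹ ≡ 9 (mod 37) since 33·9 = 297 ≡ 1, so λ ≡ 2·9 ≡ 18.
  x = λ² - 23 - 23 = 324 - 46 ≡ 19; y = λ·(23 - 19) - 35 ≡ 0. → (19, 0)
3G: (19, 0) + (23, 35). λ = (35 - 0)/(23 - 19) ≡ 35/4 mod 37. 4⁻¹ ≡ 28 (mod 37), so λ ≡ 18.
  x = λ² - 19 - 23 = 324 - 42 ≡ 23; y = λ·(19 - 23) - 0 ≡ 2. → (23, 2)
4G: (23, 2) + (23, 35): same x and y₁ ≡ -y₂, so the sum is ∞.
5G: ∞ + (23, 35) = (23, 35) (identity).
6G: tangent at (23, 35): λ = (3·23² + 6)/(2·35) ≡ 2/33. 33⁻¹ ≡ 9 (mod 37), so λ ≡ 2·9 ≡ 18.
  x = λ² - 23 - 23 = 324 - 46 ≡ 19; y = λ·(23 - 19) - 35 ≡ 0. → (19, 0)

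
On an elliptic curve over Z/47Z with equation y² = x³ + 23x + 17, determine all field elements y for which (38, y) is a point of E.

x³ + 23x + 17 = 55763 ≡ 21 (mod 47).
Square roots of 21 mod 47: 16 and 31 (since 16² = 256 ≡ 21).

16, 31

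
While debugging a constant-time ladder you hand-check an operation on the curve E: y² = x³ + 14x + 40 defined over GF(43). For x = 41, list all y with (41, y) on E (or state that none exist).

2, 41

x³ + 14x + 40 = 69535 ≡ 4 (mod 43).
Square roots of 4 mod 43: 2 and 41 (since 2² = 4 ≡ 4).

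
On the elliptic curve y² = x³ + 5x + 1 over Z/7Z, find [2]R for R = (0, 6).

(1, 0)

tangent at (0, 6): λ = (3·0² + 5)/(2·6) ≡ 5/5. 5⁻¹ ≡ 3 (mod 7), so λ ≡ 5·3 ≡ 1.
  x = λ² - 0 - 0 = 1 - 0 ≡ 1; y = λ·(0 - 1) - 6 ≡ 0. → (1, 0)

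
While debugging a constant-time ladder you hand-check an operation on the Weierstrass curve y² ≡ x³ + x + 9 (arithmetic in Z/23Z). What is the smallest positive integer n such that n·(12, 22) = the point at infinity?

2P: tangent at (12, 22): λ = (3·12² + 1)/(2·22) ≡ 19/21. 21⁻¹ ≡ 11 (mod 23), so λ ≡ 19·11 ≡ 2.
  x = λ² - 12 - 12 = 4 - 24 ≡ 3; y = λ·(12 - 3) - 22 ≡ 19. → (3, 19)
3P: (3, 19) + (12, 22). λ = (22 - 19)/(12 - 3) ≡ 3/9 mod 23. 9⁻¹ ≡ 18 (mod 23) since 9·18 = 162 ≡ 1, so λ ≡ 8.
  x = λ² - 3 - 12 = 64 - 15 ≡ 3; y = λ·(3 - 3) - 19 ≡ 4. → (3, 4)
4P: (3, 4) + (12, 22). λ = (22 - 4)/(12 - 3) ≡ 18/9 mod 23. 9⁻¹ ≡ 18 (mod 23) since 9·18 = 162 ≡ 1, so λ ≡ 2.
  x = λ² - 3 - 12 = 4 - 15 ≡ 12; y = λ·(3 - 12) - 4 ≡ 1. → (12, 1)
5P: (12, 1) + (12, 22): same x and y₁ ≡ -y₂, so the sum is the point at infinity.
5P = the point at infinity, so the order is 5.

5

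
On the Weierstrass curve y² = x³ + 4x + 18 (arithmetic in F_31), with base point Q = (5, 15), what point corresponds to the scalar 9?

Double-and-add on 9 = (1001)₂. Start with Q = (5, 15) for the leading 1-bit.
double: tangent at (5, 15): λ = (3·5² + 4)/(2·15) ≡ 17/30. 30⁻¹ ≡ 30 (mod 31) since 30·30 = 900 ≡ 1, so λ ≡ 17·30 ≡ 14.
  x = λ² - 5 - 5 = 196 - 10 ≡ 0; y = λ·(5 - 0) - 15 ≡ 24. → (0, 24)
double: tangent at (0, 24): λ = (3·0² + 4)/(2·24) ≡ 4/17. 17⁻¹ ≡ 11 (mod 31) since 17·11 = 187 ≡ 1, so λ ≡ 4·11 ≡ 13.
  x = λ² - 0 - 0 = 169 - 0 ≡ 14; y = λ·(0 - 14) - 24 ≡ 11. → (14, 11)
double: tangent at (14, 11): λ = (3·14² + 4)/(2·11) ≡ 3/22. 22⁻¹ ≡ 24 (mod 31), so λ ≡ 3·24 ≡ 10.
  x = λ² - 14 - 14 = 100 - 28 ≡ 10; y = λ·(14 - 10) - 11 ≡ 29. → (10, 29)
add Q: (10, 29) + (5, 15). λ = (15 - 29)/(5 - 10) ≡ 17/26 mod 31. 26⁻¹ ≡ 6 (mod 31), so λ ≡ 9.
  x = λ² - 10 - 5 = 81 - 15 ≡ 4; y = λ·(10 - 4) - 29 ≡ 25. → (4, 25)

(4, 25)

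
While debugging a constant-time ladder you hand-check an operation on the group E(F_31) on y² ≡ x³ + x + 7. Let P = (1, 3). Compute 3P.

Repeated addition: build up to 3P.
2P: tangent at (1, 3): λ = (3·1² + 1)/(2·3) ≡ 4/6. 6⁻¹ ≡ 26 (mod 31), so λ ≡ 4·26 ≡ 11.
  x = λ² - 1 - 1 = 121 - 2 ≡ 26; y = λ·(1 - 26) - 3 ≡ 1. → (26, 1)
3P: (26, 1) + (1, 3). λ = (3 - 1)/(1 - 26) ≡ 2/6 mod 31. 6⁻¹ ≡ 26 (mod 31), so λ ≡ 21.
  x = λ² - 26 - 1 = 441 - 27 ≡ 11; y = λ·(26 - 11) - 1 ≡ 4. → (11, 4)

(11, 4)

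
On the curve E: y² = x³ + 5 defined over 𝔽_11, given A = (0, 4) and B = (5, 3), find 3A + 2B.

(6, 1)

First 3A:
Repeated addition: build up to 3A.
2A: tangent at (0, 4): λ = (3·0² + 0)/(2·4) ≡ 0/8. 8⁻¹ ≡ 7 (mod 11) since 8·7 = 56 ≡ 1, so λ ≡ 0·7 ≡ 0.
  x = λ² - 0 - 0 = 0 - 0 ≡ 0; y = λ·(0 - 0) - 4 ≡ 7. → (0, 7)
3A: (0, 7) + (0, 4): same x and y₁ ≡ -y₂, so the sum is O.
3A = O.
Next 2B:
Repeated addition: build up to 2B.
2B: tangent at (5, 3): λ = (3·5² + 0)/(2·3) ≡ 9/6. 6⁻¹ ≡ 2 (mod 11), so λ ≡ 9·2 ≡ 7.
  x = λ² - 5 - 5 = 49 - 10 ≡ 6; y = λ·(5 - 6) - 3 ≡ 1. → (6, 1)
2B = (6, 1).
Finally 3A + 2B:
O + (6, 1) = (6, 1) (identity).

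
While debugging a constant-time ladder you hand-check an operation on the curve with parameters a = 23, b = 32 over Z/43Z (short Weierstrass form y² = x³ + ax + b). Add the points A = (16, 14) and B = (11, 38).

(27, 13)

(16, 14) + (11, 38). λ = (38 - 14)/(11 - 16) ≡ 24/38 mod 43. 38⁻¹ ≡ 17 (mod 43), so λ ≡ 21.
  x = λ² - 16 - 11 = 441 - 27 ≡ 27; y = λ·(16 - 27) - 14 ≡ 13. → (27, 13)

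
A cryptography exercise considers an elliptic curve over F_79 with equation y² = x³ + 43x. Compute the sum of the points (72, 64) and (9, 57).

(72, 64) + (9, 57). λ = (57 - 64)/(9 - 72) ≡ 72/16 mod 79. 16⁻¹ ≡ 5 (mod 79) since 16·5 = 80 ≡ 1, so λ ≡ 44.
  x = λ² - 72 - 9 = 1936 - 81 ≡ 38; y = λ·(72 - 38) - 64 ≡ 10. → (38, 10)

(38, 10)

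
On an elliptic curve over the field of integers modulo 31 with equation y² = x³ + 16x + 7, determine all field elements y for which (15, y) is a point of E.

none

x³ + 16x + 7 = 3622 ≡ 26 (mod 31).
26 is a non-residue mod 31; no y exists.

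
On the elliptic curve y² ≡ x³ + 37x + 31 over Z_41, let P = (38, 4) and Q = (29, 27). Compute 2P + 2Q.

First 2P:
Repeated addition: build up to 2P.
2P: tangent at (38, 4): λ = (3·38² + 37)/(2·4) ≡ 23/8. 8⁻¹ ≡ 36 (mod 41), so λ ≡ 23·36 ≡ 8.
  x = λ² - 38 - 38 = 64 - 76 ≡ 29; y = λ·(38 - 29) - 4 ≡ 27. → (29, 27)
2P = (29, 27).
Next 2Q:
Repeated addition: build up to 2Q.
2Q: tangent at (29, 27): λ = (3·29² + 37)/(2·27) ≡ 18/13. 13⁻¹ ≡ 19 (mod 41), so λ ≡ 18·19 ≡ 14.
  x = λ² - 29 - 29 = 196 - 58 ≡ 15; y = λ·(29 - 15) - 27 ≡ 5. → (15, 5)
2Q = (15, 5).
Finally 2P + 2Q:
(29, 27) + (15, 5). λ = (5 - 27)/(15 - 29) ≡ 19/27 mod 41. 27⁻¹ ≡ 38 (mod 41) since 27·38 = 1026 ≡ 1, so λ ≡ 25.
  x = λ² - 29 - 15 = 625 - 44 ≡ 7; y = λ·(29 - 7) - 27 ≡ 31. → (7, 31)

(7, 31)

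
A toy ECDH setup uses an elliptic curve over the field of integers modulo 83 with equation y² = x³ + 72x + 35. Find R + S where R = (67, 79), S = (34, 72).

(45, 64)

(67, 79) + (34, 72). λ = (72 - 79)/(34 - 67) ≡ 76/50 mod 83. 50⁻¹ ≡ 5 (mod 83) since 50·5 = 250 ≡ 1, so λ ≡ 48.
  x = λ² - 67 - 34 = 2304 - 101 ≡ 45; y = λ·(67 - 45) - 79 ≡ 64. → (45, 64)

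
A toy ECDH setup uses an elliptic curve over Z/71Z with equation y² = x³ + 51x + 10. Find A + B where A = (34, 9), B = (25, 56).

(27, 57)

(34, 9) + (25, 56). λ = (56 - 9)/(25 - 34) ≡ 47/62 mod 71. 62⁻¹ ≡ 63 (mod 71) since 62·63 = 3906 ≡ 1, so λ ≡ 50.
  x = λ² - 34 - 25 = 2500 - 59 ≡ 27; y = λ·(34 - 27) - 9 ≡ 57. → (27, 57)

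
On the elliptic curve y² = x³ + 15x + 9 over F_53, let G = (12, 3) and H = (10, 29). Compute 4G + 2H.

First 4G:
Double-and-add on 4 = (100)₂. Start with G = (12, 3) for the leading 1-bit.
double: tangent at (12, 3): λ = (3·12² + 15)/(2·3) ≡ 23/6. 6⁻¹ ≡ 9 (mod 53), so λ ≡ 23·9 ≡ 48.
  x = λ² - 12 - 12 = 2304 - 24 ≡ 1; y = λ·(12 - 1) - 3 ≡ 48. → (1, 48)
double: tangent at (1, 48): λ = (3·1² + 15)/(2·48) ≡ 18/43. 43⁻¹ ≡ 37 (mod 53), so λ ≡ 18·37 ≡ 30.
  x = λ² - 1 - 1 = 900 - 2 ≡ 50; y = λ·(1 - 50) - 48 ≡ 19. → (50, 19)
4G = (50, 19).
Next 2H:
Repeated addition: build up to 2H.
2H: tangent at (10, 29): λ = (3·10² + 15)/(2·29) ≡ 50/5. 5⁻¹ ≡ 32 (mod 53), so λ ≡ 50·32 ≡ 10.
  x = λ² - 10 - 10 = 100 - 20 ≡ 27; y = λ·(10 - 27) - 29 ≡ 13. → (27, 13)
2H = (27, 13).
Finally 4G + 2H:
(50, 19) + (27, 13). λ = (13 - 19)/(27 - 50) ≡ 47/30 mod 53. 30⁻¹ ≡ 23 (mod 53), so λ ≡ 21.
  x = λ² - 50 - 27 = 441 - 77 ≡ 46; y = λ·(50 - 46) - 19 ≡ 12. → (46, 12)

(46, 12)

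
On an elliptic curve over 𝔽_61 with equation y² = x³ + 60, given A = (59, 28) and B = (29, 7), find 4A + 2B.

First 4A:
Double-and-add on 4 = (100)₂. Start with A = (59, 28) for the leading 1-bit.
double: tangent at (59, 28): λ = (3·59² + 0)/(2·28) ≡ 12/56. 56⁻¹ ≡ 12 (mod 61), so λ ≡ 12·12 ≡ 22.
  x = λ² - 59 - 59 = 484 - 118 ≡ 0; y = λ·(59 - 0) - 28 ≡ 50. → (0, 50)
double: tangent at (0, 50): λ = (3·0² + 0)/(2·50) ≡ 0/39. 39⁻¹ ≡ 36 (mod 61), so λ ≡ 0·36 ≡ 0.
  x = λ² - 0 - 0 = 0 - 0 ≡ 0; y = λ·(0 - 0) - 50 ≡ 11. → (0, 11)
4A = (0, 11).
Next 2B:
Repeated addition: build up to 2B.
2B: tangent at (29, 7): λ = (3·29² + 0)/(2·7) ≡ 22/14. 14⁻¹ ≡ 48 (mod 61), so λ ≡ 22·48 ≡ 19.
  x = λ² - 29 - 29 = 361 - 58 ≡ 59; y = λ·(29 - 59) - 7 ≡ 33. → (59, 33)
2B = (59, 33).
Finally 4A + 2B:
(0, 11) + (59, 33). λ = (33 - 11)/(59 - 0) ≡ 22/59 mod 61. 59⁻¹ ≡ 30 (mod 61) since 59·30 = 1770 ≡ 1, so λ ≡ 50.
  x = λ² - 0 - 59 = 2500 - 59 ≡ 1; y = λ·(0 - 1) - 11 ≡ 0. → (1, 0)

(1, 0)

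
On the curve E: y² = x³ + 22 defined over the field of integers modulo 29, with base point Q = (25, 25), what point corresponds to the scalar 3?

(23, 26)

Repeated addition: build up to 3Q.
2Q: tangent at (25, 25): λ = (3·25² + 0)/(2·25) ≡ 19/21. 21⁻¹ ≡ 18 (mod 29), so λ ≡ 19·18 ≡ 23.
  x = λ² - 25 - 25 = 529 - 50 ≡ 15; y = λ·(25 - 15) - 25 ≡ 2. → (15, 2)
3Q: (15, 2) + (25, 25). λ = (25 - 2)/(25 - 15) ≡ 23/10 mod 29. 10⁻¹ ≡ 3 (mod 29) since 10·3 = 30 ≡ 1, so λ ≡ 11.
  x = λ² - 15 - 25 = 121 - 40 ≡ 23; y = λ·(15 - 23) - 2 ≡ 26. → (23, 26)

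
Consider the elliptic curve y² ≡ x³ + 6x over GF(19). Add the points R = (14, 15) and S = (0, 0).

(14, 4)

(14, 15) + (0, 0). λ = (0 - 15)/(0 - 14) ≡ 4/5 mod 19. 5⁻¹ ≡ 4 (mod 19), so λ ≡ 16.
  x = λ² - 14 - 0 = 256 - 14 ≡ 14; y = λ·(14 - 14) - 15 ≡ 4. → (14, 4)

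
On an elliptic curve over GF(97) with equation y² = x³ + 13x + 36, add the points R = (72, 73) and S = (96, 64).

(61, 32)

(72, 73) + (96, 64). λ = (64 - 73)/(96 - 72) ≡ 88/24 mod 97. 24⁻¹ ≡ 93 (mod 97) since 24·93 = 2232 ≡ 1, so λ ≡ 36.
  x = λ² - 72 - 96 = 1296 - 168 ≡ 61; y = λ·(72 - 61) - 73 ≡ 32. → (61, 32)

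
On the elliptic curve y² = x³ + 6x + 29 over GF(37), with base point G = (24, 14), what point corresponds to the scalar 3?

Repeated addition: build up to 3G.
2G: tangent at (24, 14): λ = (3·24² + 6)/(2·14) ≡ 32/28. 28⁻¹ ≡ 4 (mod 37) since 28·4 = 112 ≡ 1, so λ ≡ 32·4 ≡ 17.
  x = λ² - 24 - 24 = 289 - 48 ≡ 19; y = λ·(24 - 19) - 14 ≡ 34. → (19, 34)
3G: (19, 34) + (24, 14). λ = (14 - 34)/(24 - 19) ≡ 17/5 mod 37. 5⁻¹ ≡ 15 (mod 37), so λ ≡ 33.
  x = λ² - 19 - 24 = 1089 - 43 ≡ 10; y = λ·(19 - 10) - 34 ≡ 4. → (10, 4)

(10, 4)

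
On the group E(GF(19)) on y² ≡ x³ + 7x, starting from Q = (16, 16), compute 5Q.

(0, 0)

Double-and-add on 5 = (101)₂. Start with Q = (16, 16) for the leading 1-bit.
double: tangent at (16, 16): λ = (3·16² + 7)/(2·16) ≡ 15/13. 13⁻¹ ≡ 3 (mod 19), so λ ≡ 15·3 ≡ 7.
  x = λ² - 16 - 16 = 49 - 32 ≡ 17; y = λ·(16 - 17) - 16 ≡ 15. → (17, 15)
double: tangent at (17, 15): λ = (3·17² + 7)/(2·15) ≡ 0/11. 11⁻¹ ≡ 7 (mod 19), so λ ≡ 0·7 ≡ 0.
  x = λ² - 17 - 17 = 0 - 34 ≡ 4; y = λ·(17 - 4) - 15 ≡ 4. → (4, 4)
add Q: (4, 4) + (16, 16). λ = (16 - 4)/(16 - 4) ≡ 12/12 mod 19. 12⁻¹ ≡ 8 (mod 19), so λ ≡ 1.
  x = λ² - 4 - 16 = 1 - 20 ≡ 0; y = λ·(4 - 0) - 4 ≡ 0. → (0, 0)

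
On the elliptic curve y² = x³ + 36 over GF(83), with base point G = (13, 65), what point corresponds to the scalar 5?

Repeated addition: build up to 5G.
2G: tangent at (13, 65): λ = (3·13² + 0)/(2·65) ≡ 9/47. 47⁻¹ ≡ 53 (mod 83), so λ ≡ 9·53 ≡ 62.
  x = λ² - 13 - 13 = 3844 - 26 ≡ 0; y = λ·(13 - 0) - 65 ≡ 77. → (0, 77)
3G: (0, 77) + (13, 65). λ = (65 - 77)/(13 - 0) ≡ 71/13 mod 83. 13⁻¹ ≡ 32 (mod 83), so λ ≡ 31.
  x = λ² - 0 - 13 = 961 - 13 ≡ 35; y = λ·(0 - 35) - 77 ≡ 0. → (35, 0)
4G: (35, 0) + (13, 65). λ = (65 - 0)/(13 - 35) ≡ 65/61 mod 83. 61⁻¹ ≡ 49 (mod 83), so λ ≡ 31.
  x = λ² - 35 - 13 = 961 - 48 ≡ 0; y = λ·(35 - 0) - 0 ≡ 6. → (0, 6)
5G: (0, 6) + (13, 65). λ = (65 - 6)/(13 - 0) ≡ 59/13 mod 83. 13⁻¹ ≡ 32 (mod 83), so λ ≡ 62.
  x = λ² - 0 - 13 = 3844 - 13 ≡ 13; y = λ·(0 - 13) - 6 ≡ 18. → (13, 18)

(13, 18)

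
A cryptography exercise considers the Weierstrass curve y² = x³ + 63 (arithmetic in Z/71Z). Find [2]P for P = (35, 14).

(50, 23)

tangent at (35, 14): λ = (3·35² + 0)/(2·14) ≡ 54/28. 28⁻¹ ≡ 33 (mod 71) since 28·33 = 924 ≡ 1, so λ ≡ 54·33 ≡ 7.
  x = λ² - 35 - 35 = 49 - 70 ≡ 50; y = λ·(35 - 50) - 14 ≡ 23. → (50, 23)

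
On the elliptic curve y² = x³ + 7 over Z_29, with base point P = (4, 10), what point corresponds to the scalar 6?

(12, 16)

Repeated addition: build up to 6P.
2P: tangent at (4, 10): λ = (3·4² + 0)/(2·10) ≡ 19/20. 20⁻¹ ≡ 16 (mod 29), so λ ≡ 19·16 ≡ 14.
  x = λ² - 4 - 4 = 196 - 8 ≡ 14; y = λ·(4 - 14) - 10 ≡ 24. → (14, 24)
3P: (14, 24) + (4, 10). λ = (10 - 24)/(4 - 14) ≡ 15/19 mod 29. 19⁻¹ ≡ 26 (mod 29) since 19·26 = 494 ≡ 1, so λ ≡ 13.
  x = λ² - 14 - 4 = 169 - 18 ≡ 6; y = λ·(14 - 6) - 24 ≡ 22. → (6, 22)
4P: (6, 22) + (4, 10). λ = (10 - 22)/(4 - 6) ≡ 17/27 mod 29. 27⁻¹ ≡ 14 (mod 29) since 27·14 = 378 ≡ 1, so λ ≡ 6.
  x = λ² - 6 - 4 = 36 - 10 ≡ 26; y = λ·(6 - 26) - 22 ≡ 3. → (26, 3)
5P: (26, 3) + (4, 10). λ = (10 - 3)/(4 - 26) ≡ 7/7 mod 29. 7⁻¹ ≡ 25 (mod 29), so λ ≡ 1.
  x = λ² - 26 - 4 = 1 - 30 ≡ 0; y = λ·(26 - 0) - 3 ≡ 23. → (0, 23)
6P: (0, 23) + (4, 10). λ = (10 - 23)/(4 - 0) ≡ 16/4 mod 29. 4⁻¹ ≡ 22 (mod 29), so λ ≡ 4.
  x = λ² - 0 - 4 = 16 - 4 ≡ 12; y = λ·(0 - 12) - 23 ≡ 16. → (12, 16)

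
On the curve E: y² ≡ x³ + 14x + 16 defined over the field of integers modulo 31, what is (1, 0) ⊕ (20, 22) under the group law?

(1, 0) + (20, 22). λ = (22 - 0)/(20 - 1) ≡ 22/19 mod 31. 19⁻¹ ≡ 18 (mod 31), so λ ≡ 24.
  x = λ² - 1 - 20 = 576 - 21 ≡ 28; y = λ·(1 - 28) - 0 ≡ 3. → (28, 3)

(28, 3)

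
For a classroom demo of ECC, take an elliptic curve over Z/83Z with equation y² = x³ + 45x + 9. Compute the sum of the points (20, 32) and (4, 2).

(69, 11)

(20, 32) + (4, 2). λ = (2 - 32)/(4 - 20) ≡ 53/67 mod 83. 67⁻¹ ≡ 57 (mod 83), so λ ≡ 33.
  x = λ² - 20 - 4 = 1089 - 24 ≡ 69; y = λ·(20 - 69) - 32 ≡ 11. → (69, 11)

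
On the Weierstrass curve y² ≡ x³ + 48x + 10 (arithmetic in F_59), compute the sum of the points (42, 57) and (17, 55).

(49, 51)

(42, 57) + (17, 55). λ = (55 - 57)/(17 - 42) ≡ 57/34 mod 59. 34⁻¹ ≡ 33 (mod 59) since 34·33 = 1122 ≡ 1, so λ ≡ 52.
  x = λ² - 42 - 17 = 2704 - 59 ≡ 49; y = λ·(42 - 49) - 57 ≡ 51. → (49, 51)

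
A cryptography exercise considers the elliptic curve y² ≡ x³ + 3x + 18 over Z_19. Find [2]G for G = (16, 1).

(3, 4)

tangent at (16, 1): λ = (3·16² + 3)/(2·1) ≡ 11/2. 2⁻¹ ≡ 10 (mod 19), so λ ≡ 11·10 ≡ 15.
  x = λ² - 16 - 16 = 225 - 32 ≡ 3; y = λ·(16 - 3) - 1 ≡ 4. → (3, 4)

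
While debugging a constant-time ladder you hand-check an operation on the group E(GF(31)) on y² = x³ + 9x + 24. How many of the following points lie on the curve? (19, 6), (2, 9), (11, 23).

(19, 6): 6² ≡ 5, rhs ≡ 17 → off.
(2, 9): 9² ≡ 19, rhs ≡ 19 → on.
(11, 23): 23² ≡ 2, rhs ≡ 28 → off.

1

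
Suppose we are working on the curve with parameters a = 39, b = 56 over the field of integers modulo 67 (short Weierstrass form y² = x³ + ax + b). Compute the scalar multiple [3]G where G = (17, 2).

Repeated addition: build up to 3G.
2G: tangent at (17, 2): λ = (3·17² + 39)/(2·2) ≡ 35/4. 4⁻¹ ≡ 17 (mod 67), so λ ≡ 35·17 ≡ 59.
  x = λ² - 17 - 17 = 3481 - 34 ≡ 30; y = λ·(17 - 30) - 2 ≡ 35. → (30, 35)
3G: (30, 35) + (17, 2). λ = (2 - 35)/(17 - 30) ≡ 34/54 mod 67. 54⁻¹ ≡ 36 (mod 67) since 54·36 = 1944 ≡ 1, so λ ≡ 18.
  x = λ² - 30 - 17 = 324 - 47 ≡ 9; y = λ·(30 - 9) - 35 ≡ 8. → (9, 8)

(9, 8)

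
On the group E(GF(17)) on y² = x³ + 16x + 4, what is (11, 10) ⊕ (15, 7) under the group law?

(11, 10) + (15, 7). λ = (7 - 10)/(15 - 11) ≡ 14/4 mod 17. 4⁻¹ ≡ 13 (mod 17), so λ ≡ 12.
  x = λ² - 11 - 15 = 144 - 26 ≡ 16; y = λ·(11 - 16) - 10 ≡ 15. → (16, 15)

(16, 15)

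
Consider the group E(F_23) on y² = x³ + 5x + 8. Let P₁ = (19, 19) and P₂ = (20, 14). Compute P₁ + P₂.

(9, 0)

(19, 19) + (20, 14). λ = (14 - 19)/(20 - 19) ≡ 18/1 mod 23. 1⁻¹ ≡ 1 (mod 23) since 1·1 = 1 ≡ 1, so λ ≡ 18.
  x = λ² - 19 - 20 = 324 - 39 ≡ 9; y = λ·(19 - 9) - 19 ≡ 0. → (9, 0)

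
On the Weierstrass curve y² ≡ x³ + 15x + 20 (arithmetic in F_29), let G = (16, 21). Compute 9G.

(23, 27)

Repeated addition: build up to 9G.
2G: tangent at (16, 21): λ = (3·16² + 15)/(2·21) ≡ 0/13. 13⁻¹ ≡ 9 (mod 29) since 13·9 = 117 ≡ 1, so λ ≡ 0·9 ≡ 0.
  x = λ² - 16 - 16 = 0 - 32 ≡ 26; y = λ·(16 - 26) - 21 ≡ 8. → (26, 8)
3G: (26, 8) + (16, 21). λ = (21 - 8)/(16 - 26) ≡ 13/19 mod 29. 19⁻¹ ≡ 26 (mod 29), so λ ≡ 19.
  x = λ² - 26 - 16 = 361 - 42 ≡ 0; y = λ·(26 - 0) - 8 ≡ 22. → (0, 22)
4G: (0, 22) + (16, 21). λ = (21 - 22)/(16 - 0) ≡ 28/16 mod 29. 16⁻¹ ≡ 20 (mod 29) since 16·20 = 320 ≡ 1, so λ ≡ 9.
  x = λ² - 0 - 16 = 81 - 16 ≡ 7; y = λ·(0 - 7) - 22 ≡ 2. → (7, 2)
5G: (7, 2) + (16, 21). λ = (21 - 2)/(16 - 7) ≡ 19/9 mod 29. 9⁻¹ ≡ 13 (mod 29) since 9·13 = 117 ≡ 1, so λ ≡ 15.
  x = λ² - 7 - 16 = 225 - 23 ≡ 28; y = λ·(7 - 28) - 2 ≡ 2. → (28, 2)
6G: (28, 2) + (16, 21). λ = (21 - 2)/(16 - 28) ≡ 19/17 mod 29. 17⁻¹ ≡ 12 (mod 29), so λ ≡ 25.
  x = λ² - 28 - 16 = 625 - 44 ≡ 1; y = λ·(28 - 1) - 2 ≡ 6. → (1, 6)
7G: (1, 6) + (16, 21). λ = (21 - 6)/(16 - 1) ≡ 15/15 mod 29. 15⁻¹ ≡ 2 (mod 29), so λ ≡ 1.
  x = λ² - 1 - 16 = 1 - 17 ≡ 13; y = λ·(1 - 13) - 6 ≡ 11. → (13, 11)
8G: (13, 11) + (16, 21). λ = (21 - 11)/(16 - 13) ≡ 10/3 mod 29. 3⁻¹ ≡ 10 (mod 29), so λ ≡ 13.
  x = λ² - 13 - 16 = 169 - 29 ≡ 24; y = λ·(13 - 24) - 11 ≡ 20. → (24, 20)
9G: (24, 20) + (16, 21). λ = (21 - 20)/(16 - 24) ≡ 1/21 mod 29. 21⁻¹ ≡ 18 (mod 29), so λ ≡ 18.
  x = λ² - 24 - 16 = 324 - 40 ≡ 23; y = λ·(24 - 23) - 20 ≡ 27. → (23, 27)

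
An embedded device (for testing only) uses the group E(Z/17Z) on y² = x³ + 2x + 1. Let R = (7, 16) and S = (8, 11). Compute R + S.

(10, 16)

(7, 16) + (8, 11). λ = (11 - 16)/(8 - 7) ≡ 12/1 mod 17. 1⁻¹ ≡ 1 (mod 17), so λ ≡ 12.
  x = λ² - 7 - 8 = 144 - 15 ≡ 10; y = λ·(7 - 10) - 16 ≡ 16. → (10, 16)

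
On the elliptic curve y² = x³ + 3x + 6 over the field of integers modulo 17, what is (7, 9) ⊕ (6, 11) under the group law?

(8, 10)

(7, 9) + (6, 11). λ = (11 - 9)/(6 - 7) ≡ 2/16 mod 17. 16⁻¹ ≡ 16 (mod 17) since 16·16 = 256 ≡ 1, so λ ≡ 15.
  x = λ² - 7 - 6 = 225 - 13 ≡ 8; y = λ·(7 - 8) - 9 ≡ 10. → (8, 10)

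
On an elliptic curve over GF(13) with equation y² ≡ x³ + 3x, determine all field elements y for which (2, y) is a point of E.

1, 12

x³ + 3x + 0 = 14 ≡ 1 (mod 13).
Square roots of 1 mod 13: 1 and 12 (since 1² = 1 ≡ 1).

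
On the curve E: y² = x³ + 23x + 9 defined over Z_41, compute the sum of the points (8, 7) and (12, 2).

(8, 7) + (12, 2). λ = (2 - 7)/(12 - 8) ≡ 36/4 mod 41. 4⁻¹ ≡ 31 (mod 41) since 4·31 = 124 ≡ 1, so λ ≡ 9.
  x = λ² - 8 - 12 = 81 - 20 ≡ 20; y = λ·(8 - 20) - 7 ≡ 8. → (20, 8)

(20, 8)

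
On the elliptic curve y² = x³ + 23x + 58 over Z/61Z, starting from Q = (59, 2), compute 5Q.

O

Repeated addition: build up to 5Q.
2Q: tangent at (59, 2): λ = (3·59² + 23)/(2·2) ≡ 35/4. 4⁻¹ ≡ 46 (mod 61) since 4·46 = 184 ≡ 1, so λ ≡ 35·46 ≡ 24.
  x = λ² - 59 - 59 = 576 - 118 ≡ 31; y = λ·(59 - 31) - 2 ≡ 60. → (31, 60)
3Q: (31, 60) + (59, 2). λ = (2 - 60)/(59 - 31) ≡ 3/28 mod 61. 28⁻¹ ≡ 24 (mod 61), so λ ≡ 11.
  x = λ² - 31 - 59 = 121 - 90 ≡ 31; y = λ·(31 - 31) - 60 ≡ 1. → (31, 1)
4Q: (31, 1) + (59, 2). λ = (2 - 1)/(59 - 31) ≡ 1/28 mod 61. 28⁻¹ ≡ 24 (mod 61), so λ ≡ 24.
  x = λ² - 31 - 59 = 576 - 90 ≡ 59; y = λ·(31 - 59) - 1 ≡ 59. → (59, 59)
5Q: (59, 59) + (59, 2): same x and y₁ ≡ -y₂, so the sum is O.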